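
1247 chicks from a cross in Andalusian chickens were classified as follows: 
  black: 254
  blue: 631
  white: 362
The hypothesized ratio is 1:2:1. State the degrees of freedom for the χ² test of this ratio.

2

A goodness-of-fit test with 3 phenotype classes has df = 3 − 1 = 2.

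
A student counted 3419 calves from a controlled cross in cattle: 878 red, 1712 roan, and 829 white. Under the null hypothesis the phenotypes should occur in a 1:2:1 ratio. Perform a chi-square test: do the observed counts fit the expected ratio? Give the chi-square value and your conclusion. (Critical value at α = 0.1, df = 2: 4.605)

1.412; consistent

The 1:2:1 ratio has 4 parts, so with N = 3419 the expected counts are:
  red: 3419 × 1/4 = 854.75
  roan: 3419 × 2/4 = 1709.5
  white: 3419 × 1/4 = 854.75
χ² = Σ (O − E)² / E
  red: (878 − 854.75)² / 854.75 = 0.6324
  roan: (1712 − 1709.5)² / 1709.5 = 0.0037
  white: (829 − 854.75)² / 854.75 = 0.7757
χ² = 0.6324 + 0.0037 + 0.7757 = 1.4118 ≈ 1.412
Degrees of freedom = 3 − 1 = 2; critical value at α = 0.1 is 4.605.
Since 1.412 < 4.605, we fail to reject the null hypothesis — the data are consistent with the 1:2:1 ratio.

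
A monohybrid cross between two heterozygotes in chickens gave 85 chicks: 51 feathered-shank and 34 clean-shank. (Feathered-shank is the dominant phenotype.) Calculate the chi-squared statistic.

For a monohybrid cross between heterozygotes with complete dominance, the expected phenotypic ratio is 3:1.
Total ratio parts = 4. Expected numbers out of 85:
  feathered-shank: 85 × 3/4 = 63.75
  clean-shank: 85 × 1/4 = 21.25
χ² = Σ (O − E)² / E
  feathered-shank: (51 − 63.75)² / 63.75 = 2.5500
  clean-shank: (34 − 21.25)² / 21.25 = 7.6500
χ² = 2.5500 + 7.6500 = 10.200

10.200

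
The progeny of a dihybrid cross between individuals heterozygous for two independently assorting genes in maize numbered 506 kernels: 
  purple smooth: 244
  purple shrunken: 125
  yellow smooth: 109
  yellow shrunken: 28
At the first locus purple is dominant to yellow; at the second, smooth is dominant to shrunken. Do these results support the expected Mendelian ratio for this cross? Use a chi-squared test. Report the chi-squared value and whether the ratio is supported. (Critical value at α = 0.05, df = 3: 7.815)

A dihybrid F₂ with independent assortment and complete dominance at both loci gives a 9:3:3:1 phenotypic ratio.
Expected counts for N = 506 under a 9:3:3:1 ratio (total parts = 16):
  purple smooth: 506 × 9/16 = 284.625
  purple shrunken: 506 × 3/16 = 94.875
  yellow smooth: 506 × 3/16 = 94.875
  yellow shrunken: 506 × 1/16 = 31.625
χ² = Σ (O − E)² / E
  purple smooth: (244 − 284.625)² / 284.625 = 5.7985
  purple shrunken: (125 − 94.875)² / 94.875 = 9.5654
  yellow smooth: (109 − 94.875)² / 94.875 = 2.1029
  yellow shrunken: (28 − 31.625)² / 31.625 = 0.4155
χ² = 5.7985 + 9.5654 + 2.1029 + 0.4155 = 17.8823 ≈ 17.882
Degrees of freedom = 4 − 1 = 3; critical value at α = 0.05 is 7.815.
Since 17.882 > 7.815, we reject the null hypothesis — the data do not fit the 9:3:3:1 ratio.

17.882; not consistent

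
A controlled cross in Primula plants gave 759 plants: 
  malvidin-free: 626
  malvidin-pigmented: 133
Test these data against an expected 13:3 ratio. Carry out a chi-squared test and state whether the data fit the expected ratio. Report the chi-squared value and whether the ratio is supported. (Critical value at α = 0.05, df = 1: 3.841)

0.750; consistent

Expected counts for N = 759 under a 13:3 ratio (total parts = 16):
  malvidin-free: 759 × 13/16 = 616.6875
  malvidin-pigmented: 759 × 3/16 = 142.3125
χ² = Σ (O − E)² / E
  malvidin-free: (626 − 616.6875)² / 616.6875 = 0.1406
  malvidin-pigmented: (133 − 142.3125)² / 142.3125 = 0.6094
χ² = 0.1406 + 0.6094 = 0.750
Degrees of freedom = 2 − 1 = 1; critical value at α = 0.05 is 3.841.
Since 0.750 < 3.841, we fail to reject the null hypothesis — the data are consistent with the 13:3 ratio.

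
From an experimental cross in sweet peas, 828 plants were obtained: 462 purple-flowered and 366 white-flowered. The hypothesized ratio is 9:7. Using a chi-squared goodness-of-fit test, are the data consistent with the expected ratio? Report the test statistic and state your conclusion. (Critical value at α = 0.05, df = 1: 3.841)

0.069; consistent

The 9:7 ratio has 16 parts, so with N = 828 the expected counts are:
  purple-flowered: 828 × 9/16 = 465.75
  white-flowered: 828 × 7/16 = 362.25
χ² = Σ (O − E)² / E
  purple-flowered: (462 − 465.75)² / 465.75 = 0.0302
  white-flowered: (366 − 362.25)² / 362.25 = 0.0388
χ² = 0.0302 + 0.0388 = 0.069
Degrees of freedom = 2 − 1 = 1; critical value at α = 0.05 is 3.841.
Since 0.069 < 3.841, we fail to reject the null hypothesis — the data are consistent with the 9:7 ratio.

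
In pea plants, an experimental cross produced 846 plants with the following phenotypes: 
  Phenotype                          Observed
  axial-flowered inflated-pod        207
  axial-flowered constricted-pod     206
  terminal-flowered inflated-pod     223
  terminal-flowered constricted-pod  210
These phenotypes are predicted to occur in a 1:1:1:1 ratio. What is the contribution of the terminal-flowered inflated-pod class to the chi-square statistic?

Under the 1:1:1:1 hypothesis (Σ ratio = 4, N = 846):
  axial-flowered inflated-pod: 846 × 1/4 = 211.5
  axial-flowered constricted-pod: 846 × 1/4 = 211.5
  terminal-flowered inflated-pod: 846 × 1/4 = 211.5
  terminal-flowered constricted-pod: 846 × 1/4 = 211.5
Contribution of terminal-flowered inflated-pod: (223 − 211.5)² / 211.5 = 0.6253

0.625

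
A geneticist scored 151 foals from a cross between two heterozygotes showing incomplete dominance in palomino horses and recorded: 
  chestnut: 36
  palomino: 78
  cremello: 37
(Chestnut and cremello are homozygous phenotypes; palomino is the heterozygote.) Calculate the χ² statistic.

With incomplete dominance, a heterozygote × heterozygote cross gives a 1:2:1 phenotypic ratio.
Total ratio parts = 4. Expected numbers out of 151:
  chestnut: 151 × 1/4 = 37.75
  palomino: 151 × 2/4 = 75.5
  cremello: 151 × 1/4 = 37.75
χ² = Σ (O − E)² / E
  chestnut: (36 − 37.75)² / 37.75 = 0.0811
  palomino: (78 − 75.5)² / 75.5 = 0.0828
  cremello: (37 − 37.75)² / 37.75 = 0.0149
χ² = 0.0811 + 0.0828 + 0.0149 = 0.1788 ≈ 0.179

0.179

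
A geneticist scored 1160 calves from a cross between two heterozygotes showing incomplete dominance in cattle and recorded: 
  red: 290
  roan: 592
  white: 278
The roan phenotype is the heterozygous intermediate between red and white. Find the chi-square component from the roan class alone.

With incomplete dominance, a heterozygote × heterozygote cross gives a 1:2:1 phenotypic ratio.
Expected counts for N = 1160 under a 1:2:1 ratio (total parts = 4):
  red: 1160 × 1/4 = 290
  roan: 1160 × 2/4 = 580
  white: 1160 × 1/4 = 290
Contribution of roan: (592 − 580)² / 580 = 0.2483

0.248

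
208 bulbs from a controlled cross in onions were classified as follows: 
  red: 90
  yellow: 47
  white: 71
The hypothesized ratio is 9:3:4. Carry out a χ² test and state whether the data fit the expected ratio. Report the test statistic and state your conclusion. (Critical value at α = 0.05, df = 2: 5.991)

Total ratio parts = 16. Expected numbers out of 208:
  red: 208 × 9/16 = 117
  yellow: 208 × 3/16 = 39
  white: 208 × 4/16 = 52
χ² = Σ (O − E)² / E
  red: (90 − 117)² / 117 = 6.2308
  yellow: (47 − 39)² / 39 = 1.6410
  white: (71 − 52)² / 52 = 6.9423
χ² = 6.2308 + 1.6410 + 6.9423 = 14.8141 ≈ 14.814
Degrees of freedom = 3 − 1 = 2; critical value at α = 0.05 is 5.991.
Since 14.814 > 5.991, we reject the null hypothesis — the data do not fit the 9:3:4 ratio.

14.814; not consistent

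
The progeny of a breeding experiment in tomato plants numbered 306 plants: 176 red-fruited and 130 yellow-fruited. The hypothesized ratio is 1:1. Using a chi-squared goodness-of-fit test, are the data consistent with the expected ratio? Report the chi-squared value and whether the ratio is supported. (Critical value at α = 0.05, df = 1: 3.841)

Expected counts for N = 306 under a 1:1 ratio (total parts = 2):
  red-fruited: 306 × 1/2 = 153
  yellow-fruited: 306 × 1/2 = 153
χ² = Σ (O − E)² / E
  red-fruited: (176 − 153)² / 153 = 3.4575
  yellow-fruited: (130 − 153)² / 153 = 3.4575
χ² = 3.4575 + 3.4575 = 6.915
Degrees of freedom = 2 − 1 = 1; critical value at α = 0.05 is 3.841.
Since 6.915 > 3.841, we reject the null hypothesis — the data do not fit the 1:1 ratio.

6.915; not consistent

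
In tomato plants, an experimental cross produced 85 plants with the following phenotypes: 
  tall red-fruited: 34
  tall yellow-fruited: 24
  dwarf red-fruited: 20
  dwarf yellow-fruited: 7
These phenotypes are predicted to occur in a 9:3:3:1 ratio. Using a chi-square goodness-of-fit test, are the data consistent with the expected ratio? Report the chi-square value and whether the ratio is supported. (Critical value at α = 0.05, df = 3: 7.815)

The 9:3:3:1 ratio has 16 parts, so with N = 85 the expected counts are:
  tall red-fruited: 85 × 9/16 = 47.8125
  tall yellow-fruited: 85 × 3/16 = 15.9375
  dwarf red-fruited: 85 × 3/16 = 15.9375
  dwarf yellow-fruited: 85 × 1/16 = 5.3125
χ² = Σ (O − E)² / E
  tall red-fruited: (34 − 47.8125)² / 47.8125 = 3.9903
  tall yellow-fruited: (24 − 15.9375)² / 15.9375 = 4.0787
  dwarf red-fruited: (20 − 15.9375)² / 15.9375 = 1.0355
  dwarf yellow-fruited: (7 − 5.3125)² / 5.3125 = 0.5360
χ² = 3.9903 + 4.0787 + 1.0355 + 0.5360 = 9.6405 ≈ 9.641
Degrees of freedom = 4 − 1 = 3; critical value at α = 0.05 is 7.815.
Since 9.641 > 7.815, we reject the null hypothesis — the data do not fit the 9:3:3:1 ratio.

9.641; not consistent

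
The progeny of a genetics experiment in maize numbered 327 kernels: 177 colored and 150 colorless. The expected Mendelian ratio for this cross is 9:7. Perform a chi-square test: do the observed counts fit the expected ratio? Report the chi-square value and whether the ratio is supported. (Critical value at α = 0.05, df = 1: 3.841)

0.598; consistent

Under the 9:7 hypothesis (Σ ratio = 16, N = 327):
  colored: 327 × 9/16 = 183.9375
  colorless: 327 × 7/16 = 143.0625
χ² = Σ (O − E)² / E
  colored: (177 − 183.9375)² / 183.9375 = 0.2617
  colorless: (150 − 143.0625)² / 143.0625 = 0.3364
χ² = 0.2617 + 0.3364 = 0.5981 ≈ 0.598
Degrees of freedom = 2 − 1 = 1; critical value at α = 0.05 is 3.841.
Since 0.598 < 3.841, we fail to reject the null hypothesis — the data are consistent with the 9:7 ratio.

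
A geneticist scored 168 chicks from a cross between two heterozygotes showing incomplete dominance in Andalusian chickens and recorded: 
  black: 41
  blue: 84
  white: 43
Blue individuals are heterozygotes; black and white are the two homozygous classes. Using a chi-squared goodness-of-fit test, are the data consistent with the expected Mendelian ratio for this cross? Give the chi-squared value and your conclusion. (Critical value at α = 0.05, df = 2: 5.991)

0.048; consistent

With incomplete dominance, a heterozygote × heterozygote cross gives a 1:2:1 phenotypic ratio.
The 1:2:1 ratio has 4 parts, so with N = 168 the expected counts are:
  black: 168 × 1/4 = 42
  blue: 168 × 2/4 = 84
  white: 168 × 1/4 = 42
χ² = Σ (O − E)² / E
  black: (41 − 42)² / 42 = 0.0238
  blue: (84 − 84)² / 84 = 0.0000
  white: (43 − 42)² / 42 = 0.0238
χ² = 0.0238 + 0.0000 + 0.0238 = 0.0476 ≈ 0.048
Degrees of freedom = 3 − 1 = 2; critical value at α = 0.05 is 5.991.
Since 0.048 < 5.991, we fail to reject the null hypothesis — the data are consistent with the 1:2:1 ratio.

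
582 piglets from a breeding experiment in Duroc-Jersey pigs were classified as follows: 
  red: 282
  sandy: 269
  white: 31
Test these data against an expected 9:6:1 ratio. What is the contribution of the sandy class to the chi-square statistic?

11.801

The 9:6:1 ratio has 16 parts, so with N = 582 the expected counts are:
  red: 582 × 9/16 = 327.375
  sandy: 582 × 6/16 = 218.25
  white: 582 × 1/16 = 36.375
Contribution of sandy: (269 − 218.25)² / 218.25 = 11.8010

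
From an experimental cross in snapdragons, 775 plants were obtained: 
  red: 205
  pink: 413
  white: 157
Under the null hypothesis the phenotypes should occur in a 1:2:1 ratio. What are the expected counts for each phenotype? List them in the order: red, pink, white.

193.75, 387.5, 193.75

Under the 1:2:1 hypothesis (Σ ratio = 4, N = 775):
  red: 775 × 1/4 = 193.75
  pink: 775 × 2/4 = 387.5
  white: 775 × 1/4 = 193.75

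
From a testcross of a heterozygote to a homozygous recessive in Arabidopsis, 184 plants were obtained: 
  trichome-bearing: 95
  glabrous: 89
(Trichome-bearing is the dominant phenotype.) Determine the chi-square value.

0.196

A testcross of a heterozygote (Aa × aa) gives a 1:1 phenotypic ratio.
Total ratio parts = 2. Expected numbers out of 184:
  trichome-bearing: 184 × 1/2 = 92
  glabrous: 184 × 1/2 = 92
χ² = Σ (O − E)² / E
  trichome-bearing: (95 − 92)² / 92 = 0.0978
  glabrous: (89 − 92)² / 92 = 0.0978
χ² = 0.0978 + 0.0978 = 0.1956 ≈ 0.196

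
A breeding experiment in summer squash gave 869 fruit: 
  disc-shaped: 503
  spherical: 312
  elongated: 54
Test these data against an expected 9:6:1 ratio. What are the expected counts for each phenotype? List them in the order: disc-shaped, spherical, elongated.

488.8125, 325.875, 54.3125

Expected counts for N = 869 under a 9:6:1 ratio (total parts = 16):
  disc-shaped: 869 × 9/16 = 488.8125
  spherical: 869 × 6/16 = 325.875
  elongated: 869 × 1/16 = 54.3125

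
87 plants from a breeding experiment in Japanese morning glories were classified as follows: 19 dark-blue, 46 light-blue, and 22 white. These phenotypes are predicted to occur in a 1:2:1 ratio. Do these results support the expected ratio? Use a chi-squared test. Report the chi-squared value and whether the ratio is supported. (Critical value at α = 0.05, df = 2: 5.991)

0.494; consistent

The 1:2:1 ratio has 4 parts, so with N = 87 the expected counts are:
  dark-blue: 87 × 1/4 = 21.75
  light-blue: 87 × 2/4 = 43.5
  white: 87 × 1/4 = 21.75
χ² = Σ (O − E)² / E
  dark-blue: (19 − 21.75)² / 21.75 = 0.3477
  light-blue: (46 − 43.5)² / 43.5 = 0.1437
  white: (22 − 21.75)² / 21.75 = 0.0029
χ² = 0.3477 + 0.1437 + 0.0029 = 0.4943 ≈ 0.494
Degrees of freedom = 3 − 1 = 2; critical value at α = 0.05 is 5.991.
Since 0.494 < 5.991, we fail to reject the null hypothesis — the data are consistent with the 1:2:1 ratio.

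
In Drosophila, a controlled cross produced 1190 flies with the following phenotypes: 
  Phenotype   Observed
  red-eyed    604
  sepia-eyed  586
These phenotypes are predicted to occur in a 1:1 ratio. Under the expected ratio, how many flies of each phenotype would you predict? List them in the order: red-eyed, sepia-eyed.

Under the 1:1 hypothesis (Σ ratio = 2, N = 1190):
  red-eyed: 1190 × 1/2 = 595
  sepia-eyed: 1190 × 1/2 = 595

595, 595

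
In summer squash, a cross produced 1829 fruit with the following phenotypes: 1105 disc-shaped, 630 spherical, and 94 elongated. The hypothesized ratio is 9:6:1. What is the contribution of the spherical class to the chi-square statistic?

Expected counts for N = 1829 under a 9:6:1 ratio (total parts = 16):
  disc-shaped: 1829 × 9/16 = 1028.8125
  spherical: 1829 × 6/16 = 685.875
  elongated: 1829 × 1/16 = 114.3125
Contribution of spherical: (630 − 685.875)² / 685.875 = 4.5519

4.552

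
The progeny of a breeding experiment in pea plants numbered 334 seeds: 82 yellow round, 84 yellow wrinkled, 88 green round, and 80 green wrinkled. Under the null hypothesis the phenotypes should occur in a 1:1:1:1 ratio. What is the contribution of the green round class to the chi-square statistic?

0.243

The 1:1:1:1 ratio has 4 parts, so with N = 334 the expected counts are:
  yellow round: 334 × 1/4 = 83.5
  yellow wrinkled: 334 × 1/4 = 83.5
  green round: 334 × 1/4 = 83.5
  green wrinkled: 334 × 1/4 = 83.5
Contribution of green round: (88 − 83.5)² / 83.5 = 0.2425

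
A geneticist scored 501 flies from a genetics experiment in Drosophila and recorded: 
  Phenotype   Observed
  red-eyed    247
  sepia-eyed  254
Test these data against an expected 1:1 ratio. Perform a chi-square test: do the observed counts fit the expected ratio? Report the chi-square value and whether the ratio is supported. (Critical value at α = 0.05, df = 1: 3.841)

Under the 1:1 hypothesis (Σ ratio = 2, N = 501):
  red-eyed: 501 × 1/2 = 250.5
  sepia-eyed: 501 × 1/2 = 250.5
χ² = Σ (O − E)² / E
  red-eyed: (247 − 250.5)² / 250.5 = 0.0489
  sepia-eyed: (254 − 250.5)² / 250.5 = 0.0489
χ² = 0.0489 + 0.0489 = 0.0978 ≈ 0.098
Degrees of freedom = 2 − 1 = 1; critical value at α = 0.05 is 3.841.
Since 0.098 < 3.841, we fail to reject the null hypothesis — the data are consistent with the 1:1 ratio.

0.098; consistent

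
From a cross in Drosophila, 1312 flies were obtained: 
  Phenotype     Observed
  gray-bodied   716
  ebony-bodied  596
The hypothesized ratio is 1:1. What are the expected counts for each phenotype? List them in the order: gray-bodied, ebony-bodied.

Under the 1:1 hypothesis (Σ ratio = 2, N = 1312):
  gray-bodied: 1312 × 1/2 = 656
  ebony-bodied: 1312 × 1/2 = 656

656, 656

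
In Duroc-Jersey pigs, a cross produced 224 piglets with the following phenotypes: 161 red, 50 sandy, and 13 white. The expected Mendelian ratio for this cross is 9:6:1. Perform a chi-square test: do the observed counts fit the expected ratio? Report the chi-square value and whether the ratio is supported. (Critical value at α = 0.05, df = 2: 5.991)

Under the 9:6:1 hypothesis (Σ ratio = 16, N = 224):
  red: 224 × 9/16 = 126
  sandy: 224 × 6/16 = 84
  white: 224 × 1/16 = 14
χ² = Σ (O − E)² / E
  red: (161 − 126)² / 126 = 9.7222
  sandy: (50 − 84)² / 84 = 13.7619
  white: (13 − 14)² / 14 = 0.0714
χ² = 9.7222 + 13.7619 + 0.0714 = 23.5555 ≈ 23.556
Degrees of freedom = 3 − 1 = 2; critical value at α = 0.05 is 5.991.
Since 23.556 > 5.991, we reject the null hypothesis — the data do not fit the 9:6:1 ratio.

23.556; not consistent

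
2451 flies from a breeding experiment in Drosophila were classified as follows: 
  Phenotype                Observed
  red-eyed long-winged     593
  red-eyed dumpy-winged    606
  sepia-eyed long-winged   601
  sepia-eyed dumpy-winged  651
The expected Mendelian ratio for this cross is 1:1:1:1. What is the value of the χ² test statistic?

Total ratio parts = 4. Expected numbers out of 2451:
  red-eyed long-winged: 2451 × 1/4 = 612.75
  red-eyed dumpy-winged: 2451 × 1/4 = 612.75
  sepia-eyed long-winged: 2451 × 1/4 = 612.75
  sepia-eyed dumpy-winged: 2451 × 1/4 = 612.75
χ² = Σ (O − E)² / E
  red-eyed long-winged: (593 − 612.75)² / 612.75 = 0.6366
  red-eyed dumpy-winged: (606 − 612.75)² / 612.75 = 0.0744
  sepia-eyed long-winged: (601 − 612.75)² / 612.75 = 0.2253
  sepia-eyed dumpy-winged: (651 − 612.75)² / 612.75 = 2.3877
χ² = 0.6366 + 0.0744 + 0.2253 + 2.3877 = 3.324

3.324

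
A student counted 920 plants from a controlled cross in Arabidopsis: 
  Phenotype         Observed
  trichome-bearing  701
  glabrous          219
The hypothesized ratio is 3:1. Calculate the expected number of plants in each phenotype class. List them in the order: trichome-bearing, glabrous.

690, 230

Under the 3:1 hypothesis (Σ ratio = 4, N = 920):
  trichome-bearing: 920 × 3/4 = 690
  glabrous: 920 × 1/4 = 230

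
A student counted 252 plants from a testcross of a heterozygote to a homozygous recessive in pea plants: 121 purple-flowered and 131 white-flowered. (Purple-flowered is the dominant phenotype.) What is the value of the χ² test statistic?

A testcross of a heterozygote (Aa × aa) gives a 1:1 phenotypic ratio.
Under the 1:1 hypothesis (Σ ratio = 2, N = 252):
  purple-flowered: 252 × 1/2 = 126
  white-flowered: 252 × 1/2 = 126
χ² = Σ (O − E)² / E
  purple-flowered: (121 − 126)² / 126 = 0.1984
  white-flowered: (131 − 126)² / 126 = 0.1984
χ² = 0.1984 + 0.1984 = 0.3968 ≈ 0.397

0.397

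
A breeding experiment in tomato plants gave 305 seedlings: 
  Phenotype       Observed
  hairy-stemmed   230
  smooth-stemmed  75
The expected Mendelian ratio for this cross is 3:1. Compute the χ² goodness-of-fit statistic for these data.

0.027

The 3:1 ratio has 4 parts, so with N = 305 the expected counts are:
  hairy-stemmed: 305 × 3/4 = 228.75
  smooth-stemmed: 305 × 1/4 = 76.25
χ² = Σ (O − E)² / E
  hairy-stemmed: (230 − 228.75)² / 228.75 = 0.0068
  smooth-stemmed: (75 − 76.25)² / 76.25 = 0.0205
χ² = 0.0068 + 0.0205 = 0.0273 ≈ 0.027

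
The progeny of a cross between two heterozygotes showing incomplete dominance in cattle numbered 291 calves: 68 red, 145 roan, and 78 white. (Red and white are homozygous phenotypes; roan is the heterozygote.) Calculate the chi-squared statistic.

0.691

With incomplete dominance, a heterozygote × heterozygote cross gives a 1:2:1 phenotypic ratio.
Under the 1:2:1 hypothesis (Σ ratio = 4, N = 291):
  red: 291 × 1/4 = 72.75
  roan: 291 × 2/4 = 145.5
  white: 291 × 1/4 = 72.75
χ² = Σ (O − E)² / E
  red: (68 − 72.75)² / 72.75 = 0.3101
  roan: (145 − 145.5)² / 145.5 = 0.0017
  white: (78 − 72.75)² / 72.75 = 0.3789
χ² = 0.3101 + 0.0017 + 0.3789 = 0.6907 ≈ 0.691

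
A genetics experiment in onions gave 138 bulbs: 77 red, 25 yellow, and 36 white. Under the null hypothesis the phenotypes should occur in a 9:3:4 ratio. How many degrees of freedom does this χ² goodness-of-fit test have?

A goodness-of-fit test with 3 phenotype classes has df = 3 − 1 = 2.

2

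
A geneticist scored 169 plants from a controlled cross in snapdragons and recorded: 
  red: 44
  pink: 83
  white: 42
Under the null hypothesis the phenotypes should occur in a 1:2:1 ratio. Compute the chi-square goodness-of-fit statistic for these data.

0.101

Total ratio parts = 4. Expected numbers out of 169:
  red: 169 × 1/4 = 42.25
  pink: 169 × 2/4 = 84.5
  white: 169 × 1/4 = 42.25
χ² = Σ (O − E)² / E
  red: (44 − 42.25)² / 42.25 = 0.0725
  pink: (83 − 84.5)² / 84.5 = 0.0266
  white: (42 − 42.25)² / 42.25 = 0.0015
χ² = 0.0725 + 0.0266 + 0.0015 = 0.1006 ≈ 0.101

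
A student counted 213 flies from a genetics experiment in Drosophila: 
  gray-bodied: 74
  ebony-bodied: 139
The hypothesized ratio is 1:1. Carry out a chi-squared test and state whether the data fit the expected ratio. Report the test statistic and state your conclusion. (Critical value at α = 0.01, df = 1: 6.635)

Expected counts for N = 213 under a 1:1 ratio (total parts = 2):
  gray-bodied: 213 × 1/2 = 106.5
  ebony-bodied: 213 × 1/2 = 106.5
χ² = Σ (O − E)² / E
  gray-bodied: (74 − 106.5)² / 106.5 = 9.9178
  ebony-bodied: (139 − 106.5)² / 106.5 = 9.9178
χ² = 9.9178 + 9.9178 = 19.8356 ≈ 19.836
Degrees of freedom = 2 − 1 = 1; critical value at α = 0.01 is 6.635.
Since 19.836 > 6.635, we reject the null hypothesis — the data do not fit the 1:1 ratio.

19.836; not consistent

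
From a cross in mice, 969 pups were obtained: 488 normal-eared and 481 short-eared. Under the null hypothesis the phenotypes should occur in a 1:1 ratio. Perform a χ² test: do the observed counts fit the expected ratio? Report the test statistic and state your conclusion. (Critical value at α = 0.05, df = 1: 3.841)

0.051; consistent

The 1:1 ratio has 2 parts, so with N = 969 the expected counts are:
  normal-eared: 969 × 1/2 = 484.5
  short-eared: 969 × 1/2 = 484.5
χ² = Σ (O − E)² / E
  normal-eared: (488 − 484.5)² / 484.5 = 0.0253
  short-eared: (481 − 484.5)² / 484.5 = 0.0253
χ² = 0.0253 + 0.0253 = 0.0506 ≈ 0.051
Degrees of freedom = 2 − 1 = 1; critical value at α = 0.05 is 3.841.
Since 0.051 < 3.841, we fail to reject the null hypothesis — the data are consistent with the 1:1 ratio.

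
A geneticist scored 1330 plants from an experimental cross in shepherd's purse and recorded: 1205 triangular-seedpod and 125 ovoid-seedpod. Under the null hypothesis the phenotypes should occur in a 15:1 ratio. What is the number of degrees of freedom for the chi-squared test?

1

A goodness-of-fit test with 2 phenotype classes has df = 2 − 1 = 1.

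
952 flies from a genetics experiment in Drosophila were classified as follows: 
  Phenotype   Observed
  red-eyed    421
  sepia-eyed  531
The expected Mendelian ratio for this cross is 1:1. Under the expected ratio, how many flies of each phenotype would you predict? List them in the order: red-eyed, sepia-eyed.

476, 476

The 1:1 ratio has 2 parts, so with N = 952 the expected counts are:
  red-eyed: 952 × 1/2 = 476
  sepia-eyed: 952 × 1/2 = 476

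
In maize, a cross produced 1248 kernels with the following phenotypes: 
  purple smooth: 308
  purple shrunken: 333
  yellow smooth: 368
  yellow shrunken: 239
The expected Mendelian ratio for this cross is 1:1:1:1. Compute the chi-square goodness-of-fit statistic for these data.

28.596

Under the 1:1:1:1 hypothesis (Σ ratio = 4, N = 1248):
  purple smooth: 1248 × 1/4 = 312
  purple shrunken: 1248 × 1/4 = 312
  yellow smooth: 1248 × 1/4 = 312
  yellow shrunken: 1248 × 1/4 = 312
χ² = Σ (O − E)² / E
  purple smooth: (308 − 312)² / 312 = 0.0513
  purple shrunken: (333 − 312)² / 312 = 1.4135
  yellow smooth: (368 − 312)² / 312 = 10.0513
  yellow shrunken: (239 − 312)² / 312 = 17.0801
χ² = 0.0513 + 1.4135 + 10.0513 + 17.0801 = 28.5962 ≈ 28.596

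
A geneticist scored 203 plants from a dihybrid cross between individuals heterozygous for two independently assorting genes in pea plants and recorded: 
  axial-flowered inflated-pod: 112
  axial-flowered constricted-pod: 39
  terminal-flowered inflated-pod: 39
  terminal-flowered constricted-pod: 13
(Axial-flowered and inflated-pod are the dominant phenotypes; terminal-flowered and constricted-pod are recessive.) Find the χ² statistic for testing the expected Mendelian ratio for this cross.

A dihybrid F₂ with independent assortment and complete dominance at both loci gives a 9:3:3:1 phenotypic ratio.
The 9:3:3:1 ratio has 16 parts, so with N = 203 the expected counts are:
  axial-flowered inflated-pod: 203 × 9/16 = 114.1875
  axial-flowered constricted-pod: 203 × 3/16 = 38.0625
  terminal-flowered inflated-pod: 203 × 3/16 = 38.0625
  terminal-flowered constricted-pod: 203 × 1/16 = 12.6875
χ² = Σ (O − E)² / E
  axial-flowered inflated-pod: (112 − 114.1875)² / 114.1875 = 0.0419
  axial-flowered constricted-pod: (39 − 38.0625)² / 38.0625 = 0.0231
  terminal-flowered inflated-pod: (39 − 38.0625)² / 38.0625 = 0.0231
  terminal-flowered constricted-pod: (13 − 12.6875)² / 12.6875 = 0.0077
χ² = 0.0419 + 0.0231 + 0.0231 + 0.0077 = 0.0958 ≈ 0.096

0.096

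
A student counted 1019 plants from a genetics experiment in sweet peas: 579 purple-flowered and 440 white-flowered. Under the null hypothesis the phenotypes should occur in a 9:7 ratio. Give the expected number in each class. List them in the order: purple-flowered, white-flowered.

Total ratio parts = 16. Expected numbers out of 1019:
  purple-flowered: 1019 × 9/16 = 573.1875
  white-flowered: 1019 × 7/16 = 445.8125

573.1875, 445.8125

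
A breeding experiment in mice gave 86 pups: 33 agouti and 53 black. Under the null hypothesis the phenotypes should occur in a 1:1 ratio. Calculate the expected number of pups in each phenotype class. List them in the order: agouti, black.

43, 43

Total ratio parts = 2. Expected numbers out of 86:
  agouti: 86 × 1/2 = 43
  black: 86 × 1/2 = 43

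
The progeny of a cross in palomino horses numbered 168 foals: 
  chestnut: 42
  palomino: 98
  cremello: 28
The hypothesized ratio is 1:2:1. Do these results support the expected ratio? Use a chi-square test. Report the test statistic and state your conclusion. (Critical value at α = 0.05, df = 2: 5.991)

Expected counts for N = 168 under a 1:2:1 ratio (total parts = 4):
  chestnut: 168 × 1/4 = 42
  palomino: 168 × 2/4 = 84
  cremello: 168 × 1/4 = 42
χ² = Σ (O − E)² / E
  chestnut: (42 − 42)² / 42 = 0.0000
  palomino: (98 − 84)² / 84 = 2.3333
  cremello: (28 − 42)² / 42 = 4.6667
χ² = 0.0000 + 2.3333 + 4.6667 = 7.000
Degrees of freedom = 3 − 1 = 2; critical value at α = 0.05 is 5.991.
Since 7.000 > 5.991, we reject the null hypothesis — the data do not fit the 1:2:1 ratio.

7.000; not consistent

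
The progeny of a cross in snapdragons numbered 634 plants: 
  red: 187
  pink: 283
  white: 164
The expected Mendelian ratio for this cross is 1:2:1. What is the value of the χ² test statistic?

8.962

The 1:2:1 ratio has 4 parts, so with N = 634 the expected counts are:
  red: 634 × 1/4 = 158.5
  pink: 634 × 2/4 = 317
  white: 634 × 1/4 = 158.5
χ² = Σ (O − E)² / E
  red: (187 − 158.5)² / 158.5 = 5.1246
  pink: (283 − 317)² / 317 = 3.6467
  white: (164 − 158.5)² / 158.5 = 0.1909
χ² = 5.1246 + 3.6467 + 0.1909 = 8.9622 ≈ 8.962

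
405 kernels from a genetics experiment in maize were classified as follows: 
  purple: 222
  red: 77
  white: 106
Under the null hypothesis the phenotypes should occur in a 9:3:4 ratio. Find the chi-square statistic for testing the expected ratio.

The 9:3:4 ratio has 16 parts, so with N = 405 the expected counts are:
  purple: 405 × 9/16 = 227.8125
  red: 405 × 3/16 = 75.9375
  white: 405 × 4/16 = 101.25
χ² = Σ (O − E)² / E
  purple: (222 − 227.8125)² / 227.8125 = 0.1483
  red: (77 − 75.9375)² / 75.9375 = 0.0149
  white: (106 − 101.25)² / 101.25 = 0.2228
χ² = 0.1483 + 0.0149 + 0.2228 = 0.386

0.386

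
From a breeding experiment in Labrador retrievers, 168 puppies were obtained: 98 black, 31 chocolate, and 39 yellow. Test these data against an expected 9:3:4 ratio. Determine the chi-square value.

0.352

Expected counts for N = 168 under a 9:3:4 ratio (total parts = 16):
  black: 168 × 9/16 = 94.5
  chocolate: 168 × 3/16 = 31.5
  yellow: 168 × 4/16 = 42
χ² = Σ (O − E)² / E
  black: (98 − 94.5)² / 94.5 = 0.1296
  chocolate: (31 − 31.5)² / 31.5 = 0.0079
  yellow: (39 − 42)² / 42 = 0.2143
χ² = 0.1296 + 0.0079 + 0.2143 = 0.3518 ≈ 0.352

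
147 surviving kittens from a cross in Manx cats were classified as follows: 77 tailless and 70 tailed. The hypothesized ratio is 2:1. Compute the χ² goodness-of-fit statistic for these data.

13.500

Expected counts for N = 147 under a 2:1 ratio (total parts = 3):
  tailless: 147 × 2/3 = 98
  tailed: 147 × 1/3 = 49
χ² = Σ (O − E)² / E
  tailless: (77 − 98)² / 98 = 4.5000
  tailed: (70 − 49)² / 49 = 9.0000
χ² = 4.5000 + 9.0000 = 13.500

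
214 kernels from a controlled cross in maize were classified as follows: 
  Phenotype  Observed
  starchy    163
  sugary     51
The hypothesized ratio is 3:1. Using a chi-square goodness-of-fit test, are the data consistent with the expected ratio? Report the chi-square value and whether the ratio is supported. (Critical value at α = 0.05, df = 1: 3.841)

Expected counts for N = 214 under a 3:1 ratio (total parts = 4):
  starchy: 214 × 3/4 = 160.5
  sugary: 214 × 1/4 = 53.5
χ² = Σ (O − E)² / E
  starchy: (163 − 160.5)² / 160.5 = 0.0389
  sugary: (51 − 53.5)² / 53.5 = 0.1168
χ² = 0.0389 + 0.1168 = 0.1557 ≈ 0.156
Degrees of freedom = 2 − 1 = 1; critical value at α = 0.05 is 3.841.
Since 0.156 < 3.841, we fail to reject the null hypothesis — the data are consistent with the 3:1 ratio.

0.156; consistent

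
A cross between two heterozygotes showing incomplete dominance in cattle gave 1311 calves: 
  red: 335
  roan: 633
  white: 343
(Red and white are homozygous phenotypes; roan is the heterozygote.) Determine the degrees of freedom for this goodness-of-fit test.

2

With incomplete dominance, a heterozygote × heterozygote cross gives a 1:2:1 phenotypic ratio.
A goodness-of-fit test with 3 phenotype classes has df = 3 − 1 = 2.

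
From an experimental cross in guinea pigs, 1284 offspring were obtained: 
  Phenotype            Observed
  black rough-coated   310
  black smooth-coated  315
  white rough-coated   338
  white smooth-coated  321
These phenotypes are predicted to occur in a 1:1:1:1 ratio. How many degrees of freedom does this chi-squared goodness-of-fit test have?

3

A goodness-of-fit test with 4 phenotype classes has df = 4 − 1 = 3.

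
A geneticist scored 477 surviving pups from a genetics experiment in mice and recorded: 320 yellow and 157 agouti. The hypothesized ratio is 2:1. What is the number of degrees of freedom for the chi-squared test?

A goodness-of-fit test with 2 phenotype classes has df = 2 − 1 = 1.

1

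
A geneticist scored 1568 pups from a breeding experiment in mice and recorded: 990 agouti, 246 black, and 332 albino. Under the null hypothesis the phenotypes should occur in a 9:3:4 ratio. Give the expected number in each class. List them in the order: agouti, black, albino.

882, 294, 392

Under the 9:3:4 hypothesis (Σ ratio = 16, N = 1568):
  agouti: 1568 × 9/16 = 882
  black: 1568 × 3/16 = 294
  albino: 1568 × 4/16 = 392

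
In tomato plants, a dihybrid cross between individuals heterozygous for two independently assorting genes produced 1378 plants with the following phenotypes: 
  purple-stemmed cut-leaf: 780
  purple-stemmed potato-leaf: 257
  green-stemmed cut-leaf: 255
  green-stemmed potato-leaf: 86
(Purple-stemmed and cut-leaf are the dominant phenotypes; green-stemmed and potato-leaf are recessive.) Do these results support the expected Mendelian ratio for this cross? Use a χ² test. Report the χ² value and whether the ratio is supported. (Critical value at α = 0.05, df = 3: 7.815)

A dihybrid F₂ with independent assortment and complete dominance at both loci gives a 9:3:3:1 phenotypic ratio.
Under the 9:3:3:1 hypothesis (Σ ratio = 16, N = 1378):
  purple-stemmed cut-leaf: 1378 × 9/16 = 775.125
  purple-stemmed potato-leaf: 1378 × 3/16 = 258.375
  green-stemmed cut-leaf: 1378 × 3/16 = 258.375
  green-stemmed potato-leaf: 1378 × 1/16 = 86.125
χ² = Σ (O − E)² / E
  purple-stemmed cut-leaf: (780 − 775.125)² / 775.125 = 0.0307
  purple-stemmed potato-leaf: (257 − 258.375)² / 258.375 = 0.0073
  green-stemmed cut-leaf: (255 − 258.375)² / 258.375 = 0.0441
  green-stemmed potato-leaf: (86 − 86.125)² / 86.125 = 0.0002
χ² = 0.0307 + 0.0073 + 0.0441 + 0.0002 = 0.0823 ≈ 0.082
Degrees of freedom = 4 − 1 = 3; critical value at α = 0.05 is 7.815.
Since 0.082 < 7.815, we fail to reject the null hypothesis — the data are consistent with the 9:3:3:1 ratio.

0.082; consistent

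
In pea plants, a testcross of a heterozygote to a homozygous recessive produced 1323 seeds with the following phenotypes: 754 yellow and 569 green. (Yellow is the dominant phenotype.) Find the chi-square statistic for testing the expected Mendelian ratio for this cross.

25.869

A testcross of a heterozygote (Aa × aa) gives a 1:1 phenotypic ratio.
Under the 1:1 hypothesis (Σ ratio = 2, N = 1323):
  yellow: 1323 × 1/2 = 661.5
  green: 1323 × 1/2 = 661.5
χ² = Σ (O − E)² / E
  yellow: (754 − 661.5)² / 661.5 = 12.9346
  green: (569 − 661.5)² / 661.5 = 12.9346
χ² = 12.9346 + 12.9346 = 25.8692 ≈ 25.869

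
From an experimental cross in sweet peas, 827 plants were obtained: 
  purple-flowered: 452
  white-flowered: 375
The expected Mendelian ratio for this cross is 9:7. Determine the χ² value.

Total ratio parts = 16. Expected numbers out of 827:
  purple-flowered: 827 × 9/16 = 465.1875
  white-flowered: 827 × 7/16 = 361.8125
χ² = Σ (O − E)² / E
  purple-flowered: (452 − 465.1875)² / 465.1875 = 0.3738
  white-flowered: (375 − 361.8125)² / 361.8125 = 0.4807
χ² = 0.3738 + 0.4807 = 0.8545 ≈ 0.855

0.855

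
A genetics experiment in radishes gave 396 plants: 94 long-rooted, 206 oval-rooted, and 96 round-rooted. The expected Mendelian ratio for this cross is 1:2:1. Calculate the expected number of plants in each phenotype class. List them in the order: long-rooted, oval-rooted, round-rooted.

The 1:2:1 ratio has 4 parts, so with N = 396 the expected counts are:
  long-rooted: 396 × 1/4 = 99
  oval-rooted: 396 × 2/4 = 198
  round-rooted: 396 × 1/4 = 99

99, 198, 99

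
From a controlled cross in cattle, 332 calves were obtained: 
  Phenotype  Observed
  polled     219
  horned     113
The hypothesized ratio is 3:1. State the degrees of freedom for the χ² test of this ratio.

A goodness-of-fit test with 2 phenotype classes has df = 2 − 1 = 1.

1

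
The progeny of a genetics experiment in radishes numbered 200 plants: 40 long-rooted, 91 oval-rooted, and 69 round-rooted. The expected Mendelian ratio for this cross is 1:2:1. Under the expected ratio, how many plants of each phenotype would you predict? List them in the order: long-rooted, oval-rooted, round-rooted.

Expected counts for N = 200 under a 1:2:1 ratio (total parts = 4):
  long-rooted: 200 × 1/4 = 50
  oval-rooted: 200 × 2/4 = 100
  round-rooted: 200 × 1/4 = 50

50, 100, 50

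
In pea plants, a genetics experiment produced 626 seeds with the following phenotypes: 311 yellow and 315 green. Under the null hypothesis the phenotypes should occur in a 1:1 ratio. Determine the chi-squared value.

Total ratio parts = 2. Expected numbers out of 626:
  yellow: 626 × 1/2 = 313
  green: 626 × 1/2 = 313
χ² = Σ (O − E)² / E
  yellow: (311 − 313)² / 313 = 0.0128
  green: (315 − 313)² / 313 = 0.0128
χ² = 0.0128 + 0.0128 = 0.0256 ≈ 0.026

0.026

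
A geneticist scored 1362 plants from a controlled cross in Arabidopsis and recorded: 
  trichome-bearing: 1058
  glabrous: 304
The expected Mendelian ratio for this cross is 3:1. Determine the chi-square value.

5.217

Under the 3:1 hypothesis (Σ ratio = 4, N = 1362):
  trichome-bearing: 1362 × 3/4 = 1021.5
  glabrous: 1362 × 1/4 = 340.5
χ² = Σ (O − E)² / E
  trichome-bearing: (1058 − 1021.5)² / 1021.5 = 1.3042
  glabrous: (304 − 340.5)² / 340.5 = 3.9126
χ² = 1.3042 + 3.9126 = 5.2168 ≈ 5.217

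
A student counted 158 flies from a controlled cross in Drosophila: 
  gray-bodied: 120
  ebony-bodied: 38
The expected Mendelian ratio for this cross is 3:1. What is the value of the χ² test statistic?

Expected counts for N = 158 under a 3:1 ratio (total parts = 4):
  gray-bodied: 158 × 3/4 = 118.5
  ebony-bodied: 158 × 1/4 = 39.5
χ² = Σ (O − E)² / E
  gray-bodied: (120 − 118.5)² / 118.5 = 0.0190
  ebony-bodied: (38 − 39.5)² / 39.5 = 0.0570
χ² = 0.0190 + 0.0570 = 0.076

0.076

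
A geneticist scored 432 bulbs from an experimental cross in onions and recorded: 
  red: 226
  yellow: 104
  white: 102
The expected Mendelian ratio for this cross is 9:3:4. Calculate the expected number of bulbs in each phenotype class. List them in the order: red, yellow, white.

Total ratio parts = 16. Expected numbers out of 432:
  red: 432 × 9/16 = 243
  yellow: 432 × 3/16 = 81
  white: 432 × 4/16 = 108

243, 81, 108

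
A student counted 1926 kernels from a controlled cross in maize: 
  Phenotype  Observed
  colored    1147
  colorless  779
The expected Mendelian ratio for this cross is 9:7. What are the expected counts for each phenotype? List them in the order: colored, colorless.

1083.375, 842.625

The 9:7 ratio has 16 parts, so with N = 1926 the expected counts are:
  colored: 1926 × 9/16 = 1083.375
  colorless: 1926 × 7/16 = 842.625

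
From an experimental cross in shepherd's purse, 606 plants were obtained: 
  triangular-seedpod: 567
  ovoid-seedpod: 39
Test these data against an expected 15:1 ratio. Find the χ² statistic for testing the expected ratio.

The 15:1 ratio has 16 parts, so with N = 606 the expected counts are:
  triangular-seedpod: 606 × 15/16 = 568.125
  ovoid-seedpod: 606 × 1/16 = 37.875
χ² = Σ (O − E)² / E
  triangular-seedpod: (567 − 568.125)² / 568.125 = 0.0022
  ovoid-seedpod: (39 − 37.875)² / 37.875 = 0.0334
χ² = 0.0022 + 0.0334 = 0.0356 ≈ 0.036

0.036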